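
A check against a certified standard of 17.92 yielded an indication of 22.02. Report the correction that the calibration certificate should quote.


Correction = standard - reading
= 17.92 - 22.02
= -4.1000

-4.1000


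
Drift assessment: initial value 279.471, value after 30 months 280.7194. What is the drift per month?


rate = (v2 - v1) / months
= (280.7194 - 279.471) / 30
= 1.2484 / 30
= 0.0416

0.0416


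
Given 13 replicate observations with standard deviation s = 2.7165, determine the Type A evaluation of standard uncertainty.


u_A = s / sqrt(n)
u_A = 2.7165 / sqrt(13)
u_A = 2.7165 / 3.6055513
u_A = 0.7534

0.7534


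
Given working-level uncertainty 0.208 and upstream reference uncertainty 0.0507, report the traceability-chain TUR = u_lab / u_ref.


TUR = u_lab / u_ref
= 0.208 / 0.0507
= 4.1026

4.1026


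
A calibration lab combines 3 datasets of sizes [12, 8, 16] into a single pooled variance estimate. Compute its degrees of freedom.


nu = sum_i (n_i - 1)
nu = ((12 - 1) + (8 - 1) + (16 - 1))
nu = 11 + 7 + 15
nu = 33

33


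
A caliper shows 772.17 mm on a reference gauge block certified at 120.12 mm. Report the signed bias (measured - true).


Systematic error = measured - true
= 772.17 - 120.12
= 652.0500

652.0500


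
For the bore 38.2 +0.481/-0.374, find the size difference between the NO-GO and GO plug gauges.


GO = nominal - lower_tol (smallest hole = maximum material condition)
GO = 38.2 - 0.374 = 37.826
NO-GO = nominal + upper_tol (largest hole = least material condition)
NO-GO = 38.2 + 0.481 = 38.681
spread = NO-GO - GO = 38.681 - 37.826 = 0.8550

0.8550


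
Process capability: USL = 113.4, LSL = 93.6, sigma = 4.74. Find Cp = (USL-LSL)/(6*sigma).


Cp = (USL - LSL) / (6 * sigma)
= (113.4 - 93.6) / (6 * 4.74)
= 19.8000 / 28.4400
= 0.6962

0.6962


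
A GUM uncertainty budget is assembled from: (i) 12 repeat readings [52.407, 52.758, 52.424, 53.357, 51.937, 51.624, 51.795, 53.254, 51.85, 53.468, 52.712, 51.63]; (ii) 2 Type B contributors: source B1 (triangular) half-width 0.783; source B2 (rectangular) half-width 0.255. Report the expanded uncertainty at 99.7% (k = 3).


mean = (52.407 + 52.758 + 52.424 + 53.357 + 51.937 + 51.624 + 51.795 + 53.254 + 51.85 + 53.468 + 52.712 + 51.63) / 12 = 52.43466667
s = sqrt(sum((x - mean)^2)/(n-1)) = 0.67926904
u_A = s / sqrt(n) = 0.67926904 / sqrt(12) = 0.19608808
u_B1 = 0.783 / sqrt(6) = 0.31965841
u_B2 = 0.255 / sqrt(3) = 0.14722432
uc = sqrt(0.19608808^2 + 0.31965841^2 + 0.14722432^2) = 0.40287347
U = k * uc = 3 * 0.40287347
U = 1.2086

1.2086


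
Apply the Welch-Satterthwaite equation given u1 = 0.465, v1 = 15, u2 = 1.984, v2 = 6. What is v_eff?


uc = sqrt(u1^2 + u2^2) = sqrt(0.465^2 + 1.984^2) = 2.0377637
v_eff = uc^4 / (u1^4/v1 + u2^4/v2)
= 2.0377637^4 / (0.465^4/15 + 1.984^4/6)
= 17.243098 / 2.5854688
v_eff = 6.6692

6.6692


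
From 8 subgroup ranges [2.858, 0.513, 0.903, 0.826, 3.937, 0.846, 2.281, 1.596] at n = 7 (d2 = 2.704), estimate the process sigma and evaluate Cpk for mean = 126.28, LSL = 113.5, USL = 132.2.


R_bar = (2.858 + 0.513 + 0.903 + 0.826 + 3.937 + 0.846 + 2.281 + 1.596) / 8 = 1.72
sigma = R_bar / d2 = 1.72 / 2.704 = 0.63609467
Cp = (USL - LSL)/(6*sigma) = (132.2 - 113.5)/(6*0.63609467) = 4.8997
Cpu = (132.2 - 126.28)/(3*0.63609467) = 3.1023
Cpl = (126.28 - 113.5)/(3*0.63609467) = 6.6971
Cpk = min(Cpu, Cpl) = 3.1023

3.1023


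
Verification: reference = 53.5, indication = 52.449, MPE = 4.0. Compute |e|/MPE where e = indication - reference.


e = indication - reference = 52.449 - 53.5 = -1.0510
|e| = 1.0510
ratio = |e| / MPE = 1.0510 / 4.0
ratio = 0.2627

0.2627


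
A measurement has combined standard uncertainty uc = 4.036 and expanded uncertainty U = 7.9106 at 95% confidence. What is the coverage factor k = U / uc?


k = U / uc
k = 7.9106 / 4.036
k = 1.96

1.96


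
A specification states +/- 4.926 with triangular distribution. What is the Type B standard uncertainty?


u_B = half_width / sqrt(6)
u_B = 4.926 / 2.4494897
u_B = 2.0110

2.0110


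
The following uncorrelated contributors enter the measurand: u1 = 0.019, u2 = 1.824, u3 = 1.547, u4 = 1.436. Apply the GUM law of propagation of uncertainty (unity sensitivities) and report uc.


uc = sqrt(0.019^2 + 1.824^2 + 1.547^2 + 1.436^2)
uc = sqrt(7.782642)
uc = 2.7897

2.7897


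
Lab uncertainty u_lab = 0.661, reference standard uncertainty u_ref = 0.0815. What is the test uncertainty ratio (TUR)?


TUR = u_lab / u_ref
= 0.661 / 0.0815
= 8.1104

8.1104


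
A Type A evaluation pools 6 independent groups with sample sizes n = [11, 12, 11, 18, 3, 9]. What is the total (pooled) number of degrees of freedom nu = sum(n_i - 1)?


nu = sum_i (n_i - 1)
nu = ((11 - 1) + (12 - 1) + (11 - 1) + (18 - 1) + (3 - 1) + (9 - 1))
nu = 10 + 11 + 10 + 17 + 2 + 8
nu = 58

58


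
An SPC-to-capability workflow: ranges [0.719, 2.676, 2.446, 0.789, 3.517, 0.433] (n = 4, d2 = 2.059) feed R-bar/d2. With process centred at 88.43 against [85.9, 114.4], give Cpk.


R_bar = (0.719 + 2.676 + 2.446 + 0.789 + 3.517 + 0.433) / 6 = 1.7633333
sigma = R_bar / d2 = 1.7633333 / 2.059 = 0.85640277
Cp = (USL - LSL)/(6*sigma) = (114.4 - 85.9)/(6*0.85640277) = 5.5465
Cpu = (114.4 - 88.43)/(3*0.85640277) = 10.1082
Cpl = (88.43 - 85.9)/(3*0.85640277) = 0.9847
Cpk = min(Cpu, Cpl) = 0.9847

0.9847


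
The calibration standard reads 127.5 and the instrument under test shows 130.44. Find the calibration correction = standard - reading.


Correction = standard - reading
= 127.5 - 130.44
= -2.9400

-2.9400


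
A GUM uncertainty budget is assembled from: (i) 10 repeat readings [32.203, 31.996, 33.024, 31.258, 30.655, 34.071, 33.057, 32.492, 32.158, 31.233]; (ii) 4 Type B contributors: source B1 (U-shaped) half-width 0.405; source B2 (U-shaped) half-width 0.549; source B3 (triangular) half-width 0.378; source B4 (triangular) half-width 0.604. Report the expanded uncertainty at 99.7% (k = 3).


mean = (32.203 + 31.996 + 33.024 + 31.258 + 30.655 + 34.071 + 33.057 + 32.492 + 32.158 + 31.233) / 10 = 32.2147
s = sqrt(sum((x - mean)^2)/(n-1)) = 1.0137957
u_A = s / sqrt(n) = 1.0137957 / sqrt(10) = 0.32059035
u_B1 = 0.405 / sqrt(2) = 0.28637825
u_B2 = 0.549 / sqrt(2) = 0.38820162
u_B3 = 0.378 / sqrt(6) = 0.15431785
u_B4 = 0.604 / sqrt(6) = 0.24658197
uc = sqrt(0.32059035^2 + 0.28637825^2 + 0.38820162^2 + 0.15431785^2 + 0.24658197^2) = 0.64815726
U = k * uc = 3 * 0.64815726
U = 1.9445

1.9445


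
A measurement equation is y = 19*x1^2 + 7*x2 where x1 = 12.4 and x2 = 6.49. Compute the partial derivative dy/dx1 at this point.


y = 19*x1^2 + 7*x2
dy/dx1 = 2*19*x1
Evaluate at x1 = 12.4: c1 = 38 * 12.4
c1 = 471.2000

471.2000


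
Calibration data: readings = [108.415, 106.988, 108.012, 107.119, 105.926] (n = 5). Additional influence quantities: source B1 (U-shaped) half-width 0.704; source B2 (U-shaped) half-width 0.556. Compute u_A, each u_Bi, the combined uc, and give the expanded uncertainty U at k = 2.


mean = (108.415 + 106.988 + 108.012 + 107.119 + 105.926) / 5 = 107.292
s = sqrt(sum((x - mean)^2)/(n-1)) = 0.97054495
u_A = s / sqrt(n) = 0.97054495 / sqrt(5) = 0.4340409
u_B1 = 0.704 / sqrt(2) = 0.49780317
u_B2 = 0.556 / sqrt(2) = 0.39315137
uc = sqrt(0.4340409^2 + 0.49780317^2 + 0.39315137^2) = 0.76861401
U = k * uc = 2 * 0.76861401
U = 1.5372

1.5372


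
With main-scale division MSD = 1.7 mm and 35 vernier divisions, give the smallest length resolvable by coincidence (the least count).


LC = MSD / n_div
= 1.7 / 35
= 0.0486

0.0486


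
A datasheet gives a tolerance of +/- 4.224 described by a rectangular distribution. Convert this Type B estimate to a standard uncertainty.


u_B = half_width / sqrt(3)
u_B = 4.224 / 1.7320508
u_B = 2.4387

2.4387


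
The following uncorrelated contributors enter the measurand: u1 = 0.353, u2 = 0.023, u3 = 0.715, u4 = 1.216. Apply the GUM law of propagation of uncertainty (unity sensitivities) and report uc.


uc = sqrt(0.353^2 + 0.023^2 + 0.715^2 + 1.216^2)
uc = sqrt(2.115019)
uc = 1.4543

1.4543


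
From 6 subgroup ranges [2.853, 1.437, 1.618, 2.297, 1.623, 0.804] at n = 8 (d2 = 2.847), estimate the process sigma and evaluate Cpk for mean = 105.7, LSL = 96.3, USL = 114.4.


R_bar = (2.853 + 1.437 + 1.618 + 2.297 + 1.623 + 0.804) / 6 = 1.772
sigma = R_bar / d2 = 1.772 / 2.847 = 0.62240955
Cp = (USL - LSL)/(6*sigma) = (114.4 - 96.3)/(6*0.62240955) = 4.8468
Cpu = (114.4 - 105.7)/(3*0.62240955) = 4.6593
Cpl = (105.7 - 96.3)/(3*0.62240955) = 5.0342
Cpk = min(Cpu, Cpl) = 4.6593

4.6593


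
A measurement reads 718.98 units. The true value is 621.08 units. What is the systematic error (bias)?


Systematic error = measured - true
= 718.98 - 621.08
= 97.9000

97.9000


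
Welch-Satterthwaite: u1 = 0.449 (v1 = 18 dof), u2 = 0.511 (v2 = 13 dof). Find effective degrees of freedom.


uc = sqrt(u1^2 + u2^2) = sqrt(0.449^2 + 0.511^2) = 0.68023672
v_eff = uc^4 / (u1^4/v1 + u2^4/v2)
= 0.68023672^4 / (0.449^4/18 + 0.511^4/13)
= 0.21411164 / 0.0075028791
v_eff = 28.5373

28.5373


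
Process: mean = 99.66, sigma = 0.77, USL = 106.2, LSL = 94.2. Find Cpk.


Cpu = (USL - mean) / (3*sigma) = (106.2 - 99.66) / (3*0.77) = 2.8312
Cpl = (mean - LSL) / (3*sigma) = (99.66 - 94.2) / (3*0.77) = 2.3636
Cpk = min(Cpu, Cpl) = 2.3636

2.3636


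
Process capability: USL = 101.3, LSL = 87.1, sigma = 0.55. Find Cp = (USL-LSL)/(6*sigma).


Cp = (USL - LSL) / (6 * sigma)
= (101.3 - 87.1) / (6 * 0.55)
= 14.2000 / 3.3000
= 4.3030

4.3030


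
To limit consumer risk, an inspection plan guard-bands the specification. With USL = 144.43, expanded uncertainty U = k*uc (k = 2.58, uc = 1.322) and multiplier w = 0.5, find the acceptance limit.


U = k * uc = 2.58 * 1.322 = 3.41076
guard band g = w * U = 0.5 * 3.41076 = 1.70538
AL = USL - g = 144.43 - 1.70538
AL = 142.7246

142.7246


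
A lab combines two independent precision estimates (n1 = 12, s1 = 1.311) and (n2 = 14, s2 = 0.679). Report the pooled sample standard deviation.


s_p = sqrt(((n1-1)*s1^2 + (n2-1)*s2^2) / (n1+n2-2))
numerator = (12-1)*1.311^2 + (14-1)*0.679^2 = 18.905931 + 5.993533 = 24.899464
denominator = 12 + 14 - 2 = 24
s_p^2 = 24.899464 / 24 = 1.0374777
s_p = sqrt(1.0374777) = 1.0186

1.0186


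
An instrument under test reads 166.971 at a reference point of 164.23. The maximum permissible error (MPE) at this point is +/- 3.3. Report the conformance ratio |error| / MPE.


e = indication - reference = 166.971 - 164.23 = 2.7410
|e| = 2.7410
ratio = |e| / MPE = 2.7410 / 3.3
ratio = 0.8306

0.8306


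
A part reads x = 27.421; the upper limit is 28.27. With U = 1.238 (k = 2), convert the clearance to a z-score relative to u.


u = U / k = 1.238 / 2 = 0.619
margin = |USL - x| = |28.27 - 27.421| = 0.849
z = margin / u = 0.849 / 0.619
z = 1.3716

1.3716


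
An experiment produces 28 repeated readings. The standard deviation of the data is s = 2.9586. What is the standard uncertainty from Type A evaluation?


u_A = s / sqrt(n)
u_A = 2.9586 / sqrt(28)
u_A = 2.9586 / 5.2915026
u_A = 0.5591

0.5591


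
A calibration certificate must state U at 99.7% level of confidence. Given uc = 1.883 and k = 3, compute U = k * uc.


U = k * uc
U = 3 * 1.883
U = 5.6490

5.6490


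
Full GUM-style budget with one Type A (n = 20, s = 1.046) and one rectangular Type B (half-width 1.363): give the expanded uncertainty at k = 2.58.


u_A = s / sqrt(n) = 1.046 / sqrt(20) = 0.23389271
u_B = half_width / sqrt(3) = 1.363 / sqrt(3) = 0.78692842
uc = sqrt(u_A^2 + u_B^2) = sqrt(0.23389271^2 + 0.78692842^2) = 0.82095197
U = k * uc = 2.58 * 0.82095197
U = 2.1181

2.1181


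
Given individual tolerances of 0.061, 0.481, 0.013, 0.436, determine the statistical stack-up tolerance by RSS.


RSS = sqrt(0.061^2 + 0.481^2 + 0.013^2 + 0.436^2)
= sqrt(0.425347)
= 0.6522

0.6522


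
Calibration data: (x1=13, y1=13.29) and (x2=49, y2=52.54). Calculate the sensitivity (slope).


slope = (y2 - y1) / (x2 - x1)
= (52.54 - 13.29) / (49 - 13)
= 39.2500 / 36
= 1.0903

1.0903


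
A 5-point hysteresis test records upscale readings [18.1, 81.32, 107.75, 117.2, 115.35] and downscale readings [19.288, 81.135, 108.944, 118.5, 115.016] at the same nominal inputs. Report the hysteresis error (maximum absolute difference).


|18.1 - 19.288| = 1.1880
|81.32 - 81.135| = 0.1850
|107.75 - 108.944| = 1.1940
|117.2 - 118.5| = 1.3000
|115.35 - 115.016| = 0.3340
hysteresis = max(diffs) = 1.3000

1.3000


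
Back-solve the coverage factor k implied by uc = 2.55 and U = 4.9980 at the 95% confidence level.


k = U / uc
k = 4.9980 / 2.55
k = 1.96

1.96


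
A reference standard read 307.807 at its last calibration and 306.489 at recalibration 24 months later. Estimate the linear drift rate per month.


rate = (v2 - v1) / months
= (306.489 - 307.807) / 24
= -1.3180 / 24
= -0.0549

-0.0549


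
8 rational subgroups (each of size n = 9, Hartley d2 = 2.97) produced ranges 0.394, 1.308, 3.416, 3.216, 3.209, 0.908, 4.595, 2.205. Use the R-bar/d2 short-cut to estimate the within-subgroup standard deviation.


R_bar = (0.394 + 1.308 + 3.416 + 3.216 + 3.209 + 0.908 + 4.595 + 2.205) / 8
R_bar = 19.251 / 8 = 2.406375
sigma_hat = R_bar / d2 = 2.406375 / 2.97 = 0.8102

0.8102


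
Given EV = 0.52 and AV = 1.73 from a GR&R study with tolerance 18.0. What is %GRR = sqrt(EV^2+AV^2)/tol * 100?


GRR = sqrt(EV^2 + AV^2) = sqrt(0.52^2 + 1.73^2) = 1.8064606
%GRR = GRR / tol * 100 = 1.8064606 / 18.0 * 100
%GRR = 10.0359

10.0359


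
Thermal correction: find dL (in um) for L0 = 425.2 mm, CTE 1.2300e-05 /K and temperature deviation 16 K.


dL = L * alpha * dT
= 425.2 * 1.2300e-05 * 16
= 0.0836794 mm
dL_um = 0.0836794 * 1000 = 83.6794 um

83.6794


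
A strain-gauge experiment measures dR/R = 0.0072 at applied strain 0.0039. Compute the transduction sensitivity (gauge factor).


GF = (dR/R) / epsilon
= 0.0072 / 0.0039
= 1.8462

1.8462


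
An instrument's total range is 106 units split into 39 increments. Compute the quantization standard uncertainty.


resolution = range / divisions
resolution = 106 / 39 = 2.7179487
u_res = resolution / (2*sqrt(3))
u_res = 2.7179487 / 3.4641016
u_res = 0.7846

0.7846


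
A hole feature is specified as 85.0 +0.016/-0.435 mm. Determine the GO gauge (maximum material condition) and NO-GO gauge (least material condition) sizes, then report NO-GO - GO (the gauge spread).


GO = nominal - lower_tol (smallest hole = maximum material condition)
GO = 85.0 - 0.435 = 84.565
NO-GO = nominal + upper_tol (largest hole = least material condition)
NO-GO = 85.0 + 0.016 = 85.016
spread = NO-GO - GO = 85.016 - 84.565 = 0.4510

0.4510


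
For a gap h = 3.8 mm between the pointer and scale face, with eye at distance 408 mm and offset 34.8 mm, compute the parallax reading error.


error = h * offset / d
= 3.8 * 34.8 / 408
= 0.3241

0.3241


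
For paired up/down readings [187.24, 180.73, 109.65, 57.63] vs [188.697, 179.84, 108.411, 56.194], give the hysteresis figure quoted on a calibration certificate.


|187.24 - 188.697| = 1.4570
|180.73 - 179.84| = 0.8900
|109.65 - 108.411| = 1.2390
|57.63 - 56.194| = 1.4360
hysteresis = max(diffs) = 1.4570

1.4570


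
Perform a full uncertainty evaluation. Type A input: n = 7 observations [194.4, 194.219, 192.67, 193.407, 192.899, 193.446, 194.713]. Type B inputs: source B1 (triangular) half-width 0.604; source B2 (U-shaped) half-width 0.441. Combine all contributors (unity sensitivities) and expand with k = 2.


mean = (194.4 + 194.219 + 192.67 + 193.407 + 192.899 + 193.446 + 194.713) / 7 = 193.6791429
s = sqrt(sum((x - mean)^2)/(n-1)) = 0.77839053
u_A = s / sqrt(n) = 0.77839053 / sqrt(7) = 0.29420397
u_B1 = 0.604 / sqrt(6) = 0.24658197
u_B2 = 0.441 / sqrt(2) = 0.31183409
uc = sqrt(0.29420397^2 + 0.24658197^2 + 0.31183409^2) = 0.49456965
U = k * uc = 2 * 0.49456965
U = 0.9891

0.9891


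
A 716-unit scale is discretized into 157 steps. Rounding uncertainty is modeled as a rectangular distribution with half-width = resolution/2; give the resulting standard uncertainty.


resolution = range / divisions
resolution = 716 / 157 = 4.5605096
u_res = resolution / (2*sqrt(3))
u_res = 4.5605096 / 3.4641016
u_res = 1.3165

1.3165


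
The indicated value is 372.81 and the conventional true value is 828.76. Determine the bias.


Systematic error = measured - true
= 372.81 - 828.76
= -455.9500

-455.9500


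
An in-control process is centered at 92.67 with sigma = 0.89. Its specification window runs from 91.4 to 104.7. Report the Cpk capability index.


Cpu = (USL - mean) / (3*sigma) = (104.7 - 92.67) / (3*0.89) = 4.5056
Cpl = (mean - LSL) / (3*sigma) = (92.67 - 91.4) / (3*0.89) = 0.4757
Cpk = min(Cpu, Cpl) = 0.4757

0.4757


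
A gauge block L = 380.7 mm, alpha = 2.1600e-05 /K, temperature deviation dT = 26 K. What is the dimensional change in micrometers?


dL = L * alpha * dT
= 380.7 * 2.1600e-05 * 26
= 0.2138011 mm
dL_um = 0.2138011 * 1000 = 213.8011 um

213.8011


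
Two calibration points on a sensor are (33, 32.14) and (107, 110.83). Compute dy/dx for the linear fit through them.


slope = (y2 - y1) / (x2 - x1)
= (110.83 - 32.14) / (107 - 33)
= 78.6900 / 74
= 1.0634

1.0634


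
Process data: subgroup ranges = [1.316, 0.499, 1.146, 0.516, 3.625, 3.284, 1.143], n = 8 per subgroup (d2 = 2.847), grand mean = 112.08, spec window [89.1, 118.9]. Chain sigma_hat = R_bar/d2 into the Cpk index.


R_bar = (1.316 + 0.499 + 1.146 + 0.516 + 3.625 + 3.284 + 1.143) / 7 = 1.647
sigma = R_bar / d2 = 1.647 / 2.847 = 0.57850369
Cp = (USL - LSL)/(6*sigma) = (118.9 - 89.1)/(6*0.57850369) = 8.5854
Cpu = (118.9 - 112.08)/(3*0.57850369) = 3.9297
Cpl = (112.08 - 89.1)/(3*0.57850369) = 13.2411
Cpk = min(Cpu, Cpl) = 3.9297

3.9297


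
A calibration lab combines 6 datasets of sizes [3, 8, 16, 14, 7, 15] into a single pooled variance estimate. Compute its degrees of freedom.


nu = sum_i (n_i - 1)
nu = ((3 - 1) + (8 - 1) + (16 - 1) + (14 - 1) + (7 - 1) + (15 - 1))
nu = 2 + 7 + 15 + 13 + 6 + 14
nu = 57

57


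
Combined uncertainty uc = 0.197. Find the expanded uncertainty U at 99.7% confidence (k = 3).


U = k * uc
U = 3 * 0.197
U = 0.5910

0.5910


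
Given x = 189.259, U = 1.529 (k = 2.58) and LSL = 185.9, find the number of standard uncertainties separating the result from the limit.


u = U / k = 1.529 / 2.58 = 0.59263566
margin = |LSL - x| = |185.9 - 189.259| = 3.359
z = margin / u = 3.359 / 0.59263566
z = 5.6679

5.6679


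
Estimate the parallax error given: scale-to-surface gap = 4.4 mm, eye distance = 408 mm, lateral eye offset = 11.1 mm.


error = h * offset / d
= 4.4 * 11.1 / 408
= 0.1197

0.1197


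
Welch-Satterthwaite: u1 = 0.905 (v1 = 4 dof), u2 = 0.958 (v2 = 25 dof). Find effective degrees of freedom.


uc = sqrt(u1^2 + u2^2) = sqrt(0.905^2 + 0.958^2) = 1.3178729
v_eff = uc^4 / (u1^4/v1 + u2^4/v2)
= 1.3178729^4 / (0.905^4/4 + 0.958^4/25)
= 3.016436 / 0.20139212
v_eff = 14.9779

14.9779


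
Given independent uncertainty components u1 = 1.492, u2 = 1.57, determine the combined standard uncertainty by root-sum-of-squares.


uc = sqrt(1.492^2 + 1.57^2)
uc = sqrt(4.690964)
uc = 2.1659

2.1659


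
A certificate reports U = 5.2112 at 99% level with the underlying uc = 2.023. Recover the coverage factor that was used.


k = U / uc
k = 5.2112 / 2.023
k = 2.576

2.576


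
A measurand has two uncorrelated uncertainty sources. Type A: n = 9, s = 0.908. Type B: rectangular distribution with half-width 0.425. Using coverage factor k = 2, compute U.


u_A = s / sqrt(n) = 0.908 / sqrt(9) = 0.30266667
u_B = half_width / sqrt(3) = 0.425 / sqrt(3) = 0.24537386
uc = sqrt(u_A^2 + u_B^2) = sqrt(0.30266667^2 + 0.24537386^2) = 0.38963501
U = k * uc = 2 * 0.38963501
U = 0.7793

0.7793


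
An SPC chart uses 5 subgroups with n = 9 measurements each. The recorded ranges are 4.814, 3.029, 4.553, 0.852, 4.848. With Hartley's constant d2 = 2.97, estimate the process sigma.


R_bar = (4.814 + 3.029 + 4.553 + 0.852 + 4.848) / 5
R_bar = 18.096 / 5 = 3.6192
sigma_hat = R_bar / d2 = 3.6192 / 2.97 = 1.2186

1.2186


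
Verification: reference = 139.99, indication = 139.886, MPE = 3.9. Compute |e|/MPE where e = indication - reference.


e = indication - reference = 139.886 - 139.99 = -0.1040
|e| = 0.1040
ratio = |e| / MPE = 0.1040 / 3.9
ratio = 0.0267

0.0267


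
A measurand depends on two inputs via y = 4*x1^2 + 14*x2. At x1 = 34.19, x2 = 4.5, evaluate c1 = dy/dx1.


y = 4*x1^2 + 14*x2
dy/dx1 = 2*4*x1
Evaluate at x1 = 34.19: c1 = 8 * 34.19
c1 = 273.5200

273.5200


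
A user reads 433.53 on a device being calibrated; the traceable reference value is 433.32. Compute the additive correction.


Correction = standard - reading
= 433.32 - 433.53
= -0.2100

-0.2100


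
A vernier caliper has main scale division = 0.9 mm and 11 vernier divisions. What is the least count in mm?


LC = MSD / n_div
= 0.9 / 11
= 0.0818

0.0818


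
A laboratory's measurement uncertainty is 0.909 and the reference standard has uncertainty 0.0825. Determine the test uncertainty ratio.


TUR = u_lab / u_ref
= 0.909 / 0.0825
= 11.0182

11.0182


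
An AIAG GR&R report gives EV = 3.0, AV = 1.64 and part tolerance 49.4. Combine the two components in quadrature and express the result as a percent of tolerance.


GRR = sqrt(EV^2 + AV^2) = sqrt(3.0^2 + 1.64^2) = 3.4190057
%GRR = GRR / tol * 100 = 3.4190057 / 49.4 * 100
%GRR = 6.9211

6.9211


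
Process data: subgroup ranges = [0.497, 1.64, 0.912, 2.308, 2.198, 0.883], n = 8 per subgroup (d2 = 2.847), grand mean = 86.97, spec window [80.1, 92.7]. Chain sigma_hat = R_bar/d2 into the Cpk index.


R_bar = (0.497 + 1.64 + 0.912 + 2.308 + 2.198 + 0.883) / 6 = 1.4063333
sigma = R_bar / d2 = 1.4063333 / 2.847 = 0.49397025
Cp = (USL - LSL)/(6*sigma) = (92.7 - 80.1)/(6*0.49397025) = 4.2513
Cpu = (92.7 - 86.97)/(3*0.49397025) = 3.8666
Cpl = (86.97 - 80.1)/(3*0.49397025) = 4.6359
Cpk = min(Cpu, Cpl) = 3.8666

3.8666


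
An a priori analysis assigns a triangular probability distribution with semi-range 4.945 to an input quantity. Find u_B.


u_B = half_width / sqrt(6)
u_B = 4.945 / 2.4494897
u_B = 2.0188

2.0188


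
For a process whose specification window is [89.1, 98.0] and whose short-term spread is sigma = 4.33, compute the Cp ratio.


Cp = (USL - LSL) / (6 * sigma)
= (98.0 - 89.1) / (6 * 4.33)
= 8.9000 / 25.9800
= 0.3426

0.3426


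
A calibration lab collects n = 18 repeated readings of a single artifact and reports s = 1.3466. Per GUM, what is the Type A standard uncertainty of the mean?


u_A = s / sqrt(n)
u_A = 1.3466 / sqrt(18)
u_A = 1.3466 / 4.2426407
u_A = 0.3174

0.3174


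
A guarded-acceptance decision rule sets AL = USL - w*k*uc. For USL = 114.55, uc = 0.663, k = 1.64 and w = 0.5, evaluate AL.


U = k * uc = 1.64 * 0.663 = 1.08732
guard band g = w * U = 0.5 * 1.08732 = 0.54366
AL = USL - g = 114.55 - 0.54366
AL = 114.0063

114.0063


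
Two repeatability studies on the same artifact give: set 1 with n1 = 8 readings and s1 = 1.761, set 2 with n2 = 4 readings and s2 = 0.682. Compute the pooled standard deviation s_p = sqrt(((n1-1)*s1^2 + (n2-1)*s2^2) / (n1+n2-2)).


s_p = sqrt(((n1-1)*s1^2 + (n2-1)*s2^2) / (n1+n2-2))
numerator = (8-1)*1.761^2 + (4-1)*0.682^2 = 21.707847 + 1.395372 = 23.103219
denominator = 8 + 4 - 2 = 10
s_p^2 = 23.103219 / 10 = 2.3103219
s_p = sqrt(2.3103219) = 1.5200

1.5200


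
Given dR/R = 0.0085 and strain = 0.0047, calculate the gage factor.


GF = (dR/R) / epsilon
= 0.0085 / 0.0047
= 1.8085

1.8085


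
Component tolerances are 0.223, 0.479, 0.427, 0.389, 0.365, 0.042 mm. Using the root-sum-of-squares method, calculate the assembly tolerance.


RSS = sqrt(0.223^2 + 0.479^2 + 0.427^2 + 0.389^2 + 0.365^2 + 0.042^2)
= sqrt(0.747809)
= 0.8648

0.8648


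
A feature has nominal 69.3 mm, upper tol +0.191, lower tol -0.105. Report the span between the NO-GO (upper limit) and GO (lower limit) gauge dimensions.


GO = nominal - lower_tol (smallest hole = maximum material condition)
GO = 69.3 - 0.105 = 69.195
NO-GO = nominal + upper_tol (largest hole = least material condition)
NO-GO = 69.3 + 0.191 = 69.491
spread = NO-GO - GO = 69.491 - 69.195 = 0.2960

0.2960


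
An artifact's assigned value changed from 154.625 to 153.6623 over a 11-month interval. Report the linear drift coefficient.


rate = (v2 - v1) / months
= (153.6623 - 154.625) / 11
= -0.9627 / 11
= -0.0875

-0.0875


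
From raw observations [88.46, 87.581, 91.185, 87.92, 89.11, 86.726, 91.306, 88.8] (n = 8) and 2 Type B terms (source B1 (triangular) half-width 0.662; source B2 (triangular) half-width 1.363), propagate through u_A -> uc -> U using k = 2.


mean = (88.46 + 87.581 + 91.185 + 87.92 + 89.11 + 86.726 + 91.306 + 88.8) / 8 = 88.886
s = sqrt(sum((x - mean)^2)/(n-1)) = 1.6336913
u_A = s / sqrt(n) = 1.6336913 / sqrt(8) = 0.5775971
u_B1 = 0.662 / sqrt(6) = 0.27026037
u_B2 = 1.363 / sqrt(6) = 0.55644242
uc = sqrt(0.5775971^2 + 0.27026037^2 + 0.55644242^2) = 0.84633755
U = k * uc = 2 * 0.84633755
U = 1.6927

1.6927


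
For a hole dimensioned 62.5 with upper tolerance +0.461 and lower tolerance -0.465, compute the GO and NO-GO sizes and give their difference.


GO = nominal - lower_tol (smallest hole = maximum material condition)
GO = 62.5 - 0.465 = 62.035
NO-GO = nominal + upper_tol (largest hole = least material condition)
NO-GO = 62.5 + 0.461 = 62.961
spread = NO-GO - GO = 62.961 - 62.035 = 0.9260

0.9260


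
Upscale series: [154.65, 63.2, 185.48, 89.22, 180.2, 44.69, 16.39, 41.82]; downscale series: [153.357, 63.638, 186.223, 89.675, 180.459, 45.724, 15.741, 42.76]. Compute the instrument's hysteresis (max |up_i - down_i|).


|154.65 - 153.357| = 1.2930
|63.2 - 63.638| = 0.4380
|185.48 - 186.223| = 0.7430
|89.22 - 89.675| = 0.4550
|180.2 - 180.459| = 0.2590
|44.69 - 45.724| = 1.0340
|16.39 - 15.741| = 0.6490
|41.82 - 42.76| = 0.9400
hysteresis = max(diffs) = 1.2930

1.2930


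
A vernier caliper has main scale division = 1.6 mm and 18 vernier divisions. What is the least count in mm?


LC = MSD / n_div
= 1.6 / 18
= 0.0889

0.0889


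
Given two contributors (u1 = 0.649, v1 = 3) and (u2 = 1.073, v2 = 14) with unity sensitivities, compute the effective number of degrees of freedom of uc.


uc = sqrt(u1^2 + u2^2) = sqrt(0.649^2 + 1.073^2) = 1.2540056
v_eff = uc^4 / (u1^4/v1 + u2^4/v2)
= 1.2540056^4 / (0.649^4/3 + 1.073^4/14)
= 2.4728507 / 0.15381951
v_eff = 16.0763

16.0763


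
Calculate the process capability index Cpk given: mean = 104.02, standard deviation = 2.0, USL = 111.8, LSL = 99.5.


Cpu = (USL - mean) / (3*sigma) = (111.8 - 104.02) / (3*2.0) = 1.2967
Cpl = (mean - LSL) / (3*sigma) = (104.02 - 99.5) / (3*2.0) = 0.7533
Cpk = min(Cpu, Cpl) = 0.7533

0.7533


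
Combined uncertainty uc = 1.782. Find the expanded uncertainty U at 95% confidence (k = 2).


U = k * uc
U = 2 * 1.782
U = 3.5640

3.5640


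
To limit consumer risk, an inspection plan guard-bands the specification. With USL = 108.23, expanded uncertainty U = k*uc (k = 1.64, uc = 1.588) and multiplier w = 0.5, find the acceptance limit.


U = k * uc = 1.64 * 1.588 = 2.60432
guard band g = w * U = 0.5 * 2.60432 = 1.30216
AL = USL - g = 108.23 - 1.30216
AL = 106.9278

106.9278


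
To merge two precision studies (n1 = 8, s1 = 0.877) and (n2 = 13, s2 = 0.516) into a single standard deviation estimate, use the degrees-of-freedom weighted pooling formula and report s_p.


s_p = sqrt(((n1-1)*s1^2 + (n2-1)*s2^2) / (n1+n2-2))
numerator = (8-1)*0.877^2 + (13-1)*0.516^2 = 5.383903 + 3.195072 = 8.578975
denominator = 8 + 13 - 2 = 19
s_p^2 = 8.578975 / 19 = 0.451525
s_p = sqrt(0.451525) = 0.6720

0.6720


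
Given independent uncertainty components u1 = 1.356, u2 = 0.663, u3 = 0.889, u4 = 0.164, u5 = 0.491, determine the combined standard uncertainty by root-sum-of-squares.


uc = sqrt(1.356^2 + 0.663^2 + 0.889^2 + 0.164^2 + 0.491^2)
uc = sqrt(3.336603)
uc = 1.8266

1.8266


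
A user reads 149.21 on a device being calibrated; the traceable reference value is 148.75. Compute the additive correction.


Correction = standard - reading
= 148.75 - 149.21
= -0.4600

-0.4600


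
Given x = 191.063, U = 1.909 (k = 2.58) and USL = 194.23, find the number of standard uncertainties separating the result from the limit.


u = U / k = 1.909 / 2.58 = 0.73992248
margin = |USL - x| = |194.23 - 191.063| = 3.167
z = margin / u = 3.167 / 0.73992248
z = 4.2802

4.2802


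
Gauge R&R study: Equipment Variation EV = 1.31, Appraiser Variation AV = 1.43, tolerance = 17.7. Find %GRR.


GRR = sqrt(EV^2 + AV^2) = sqrt(1.31^2 + 1.43^2) = 1.9393298
%GRR = GRR / tol * 100 = 1.9393298 / 17.7 * 100
%GRR = 10.9567

10.9567


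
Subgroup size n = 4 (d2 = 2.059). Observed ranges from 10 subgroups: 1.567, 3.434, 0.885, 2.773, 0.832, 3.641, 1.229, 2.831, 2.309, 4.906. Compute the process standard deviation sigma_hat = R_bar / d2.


R_bar = (1.567 + 3.434 + 0.885 + 2.773 + 0.832 + 3.641 + 1.229 + 2.831 + 2.309 + 4.906) / 10
R_bar = 24.407 / 10 = 2.4407
sigma_hat = R_bar / d2 = 2.4407 / 2.059 = 1.1854

1.1854


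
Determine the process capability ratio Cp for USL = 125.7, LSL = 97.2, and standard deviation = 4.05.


Cp = (USL - LSL) / (6 * sigma)
= (125.7 - 97.2) / (6 * 4.05)
= 28.5000 / 24.3000
= 1.1728

1.1728


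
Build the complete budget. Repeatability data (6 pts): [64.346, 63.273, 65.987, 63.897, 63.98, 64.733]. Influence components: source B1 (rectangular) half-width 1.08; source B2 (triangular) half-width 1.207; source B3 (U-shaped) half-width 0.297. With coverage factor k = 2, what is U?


mean = (64.346 + 63.273 + 65.987 + 63.897 + 63.98 + 64.733) / 6 = 64.36933333
s = sqrt(sum((x - mean)^2)/(n-1)) = 0.93019023
u_A = s / sqrt(n) = 0.93019023 / sqrt(6) = 0.37974857
u_B1 = 1.08 / sqrt(3) = 0.62353829
u_B2 = 1.207 / sqrt(6) = 0.49275569
u_B3 = 0.297 / sqrt(2) = 0.21001071
uc = sqrt(0.37974857^2 + 0.62353829^2 + 0.49275569^2 + 0.21001071^2) = 0.90549525
U = k * uc = 2 * 0.90549525
U = 1.8110

1.8110


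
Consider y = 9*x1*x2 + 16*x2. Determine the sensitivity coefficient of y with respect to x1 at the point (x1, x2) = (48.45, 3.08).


y = 9*x1*x2 + 16*x2
dy/dx1 = 9*x2
Evaluate at x2 = 3.08: c1 = 9 * 3.08
c1 = 27.7200

27.7200


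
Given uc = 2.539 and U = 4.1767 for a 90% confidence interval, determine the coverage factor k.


k = U / uc
k = 4.1767 / 2.539
k = 1.645

1.645


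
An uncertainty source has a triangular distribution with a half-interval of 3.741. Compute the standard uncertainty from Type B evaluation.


u_B = half_width / sqrt(6)
u_B = 3.741 / 2.4494897
u_B = 1.5273

1.5273


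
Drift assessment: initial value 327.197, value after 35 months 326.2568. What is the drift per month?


rate = (v2 - v1) / months
= (326.2568 - 327.197) / 35
= -0.9402 / 35
= -0.0269

-0.0269


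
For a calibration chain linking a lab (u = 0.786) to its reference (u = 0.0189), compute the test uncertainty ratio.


TUR = u_lab / u_ref
= 0.786 / 0.0189
= 41.5873

41.5873


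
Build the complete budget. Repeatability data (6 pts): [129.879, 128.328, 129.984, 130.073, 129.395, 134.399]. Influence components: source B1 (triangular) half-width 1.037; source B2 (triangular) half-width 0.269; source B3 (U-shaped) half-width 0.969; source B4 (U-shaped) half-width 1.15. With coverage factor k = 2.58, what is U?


mean = (129.879 + 128.328 + 129.984 + 130.073 + 129.395 + 134.399) / 6 = 130.343
s = sqrt(sum((x - mean)^2)/(n-1)) = 2.0893608
u_A = s / sqrt(n) = 2.0893608 / sqrt(6) = 0.85297797
u_B1 = 1.037 / sqrt(6) = 0.42335348
u_B2 = 0.269 / sqrt(6) = 0.10981879
u_B3 = 0.969 / sqrt(2) = 0.68518647
u_B4 = 1.15 / sqrt(2) = 0.8131728
uc = sqrt(0.85297797^2 + 0.42335348^2 + 0.10981879^2 + 0.68518647^2 + 0.8131728^2) = 1.431639
U = k * uc = 2.58 * 1.431639
U = 3.6936

3.6936


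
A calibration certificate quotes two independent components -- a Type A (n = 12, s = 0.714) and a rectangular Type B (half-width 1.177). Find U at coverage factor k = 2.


u_A = s / sqrt(n) = 0.714 / sqrt(12) = 0.20611405
u_B = half_width / sqrt(3) = 1.177 / sqrt(3) = 0.67954127
uc = sqrt(u_A^2 + u_B^2) = sqrt(0.20611405^2 + 0.67954127^2) = 0.7101122
U = k * uc = 2 * 0.7101122
U = 1.4202

1.4202


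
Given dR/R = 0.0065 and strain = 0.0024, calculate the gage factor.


GF = (dR/R) / epsilon
= 0.0065 / 0.0024
= 2.7083

2.7083


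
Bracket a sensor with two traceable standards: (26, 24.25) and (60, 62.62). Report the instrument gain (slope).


slope = (y2 - y1) / (x2 - x1)
= (62.62 - 24.25) / (60 - 26)
= 38.3700 / 34
= 1.1285

1.1285


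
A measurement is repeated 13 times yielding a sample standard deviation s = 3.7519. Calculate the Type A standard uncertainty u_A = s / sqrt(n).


u_A = s / sqrt(n)
u_A = 3.7519 / sqrt(13)
u_A = 3.7519 / 3.6055513
u_A = 1.0406

1.0406


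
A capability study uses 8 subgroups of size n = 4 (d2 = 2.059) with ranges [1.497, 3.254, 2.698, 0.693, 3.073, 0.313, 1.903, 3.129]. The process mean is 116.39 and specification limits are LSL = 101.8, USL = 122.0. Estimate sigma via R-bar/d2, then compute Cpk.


R_bar = (1.497 + 3.254 + 2.698 + 0.693 + 3.073 + 0.313 + 1.903 + 3.129) / 8 = 2.07
sigma = R_bar / d2 = 2.07 / 2.059 = 1.0053424
Cp = (USL - LSL)/(6*sigma) = (122.0 - 101.8)/(6*1.0053424) = 3.3488
Cpu = (122.0 - 116.39)/(3*1.0053424) = 1.8601
Cpl = (116.39 - 101.8)/(3*1.0053424) = 4.8375
Cpk = min(Cpu, Cpl) = 1.8601

1.8601


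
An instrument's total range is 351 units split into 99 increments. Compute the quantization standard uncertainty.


resolution = range / divisions
resolution = 351 / 99 = 3.5454545
u_res = resolution / (2*sqrt(3))
u_res = 3.5454545 / 3.4641016
u_res = 1.0235

1.0235


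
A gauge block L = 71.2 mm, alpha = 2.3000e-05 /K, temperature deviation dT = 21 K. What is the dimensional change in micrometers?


dL = L * alpha * dT
= 71.2 * 2.3000e-05 * 21
= 0.0343896 mm
dL_um = 0.0343896 * 1000 = 34.3896 um

34.3896


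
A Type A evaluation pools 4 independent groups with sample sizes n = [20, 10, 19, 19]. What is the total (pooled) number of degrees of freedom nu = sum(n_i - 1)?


nu = sum_i (n_i - 1)
nu = ((20 - 1) + (10 - 1) + (19 - 1) + (19 - 1))
nu = 19 + 9 + 18 + 18
nu = 64

64


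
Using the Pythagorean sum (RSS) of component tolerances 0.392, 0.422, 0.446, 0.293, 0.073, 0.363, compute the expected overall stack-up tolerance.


RSS = sqrt(0.392^2 + 0.422^2 + 0.446^2 + 0.293^2 + 0.073^2 + 0.363^2)
= sqrt(0.753611)
= 0.8681

0.8681


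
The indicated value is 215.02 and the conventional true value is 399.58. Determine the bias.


Systematic error = measured - true
= 215.02 - 399.58
= -184.5600

-184.5600


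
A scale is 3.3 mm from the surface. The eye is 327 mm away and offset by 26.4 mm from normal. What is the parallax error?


error = h * offset / d
= 3.3 * 26.4 / 327
= 0.2664

0.2664


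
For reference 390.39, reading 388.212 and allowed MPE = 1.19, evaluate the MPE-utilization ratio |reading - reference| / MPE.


e = indication - reference = 388.212 - 390.39 = -2.1780
|e| = 2.1780
ratio = |e| / MPE = 2.1780 / 1.19
ratio = 1.8303

1.8303


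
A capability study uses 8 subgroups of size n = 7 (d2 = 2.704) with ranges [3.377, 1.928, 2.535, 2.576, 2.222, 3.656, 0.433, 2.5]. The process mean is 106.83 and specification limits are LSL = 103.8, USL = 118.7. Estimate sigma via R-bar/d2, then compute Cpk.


R_bar = (3.377 + 1.928 + 2.535 + 2.576 + 2.222 + 3.656 + 0.433 + 2.5) / 8 = 2.403375
sigma = R_bar / d2 = 2.403375 / 2.704 = 0.88882212
Cp = (USL - LSL)/(6*sigma) = (118.7 - 103.8)/(6*0.88882212) = 2.7940
Cpu = (118.7 - 106.83)/(3*0.88882212) = 4.4516
Cpl = (106.83 - 103.8)/(3*0.88882212) = 1.1363
Cpk = min(Cpu, Cpl) = 1.1363

1.1363


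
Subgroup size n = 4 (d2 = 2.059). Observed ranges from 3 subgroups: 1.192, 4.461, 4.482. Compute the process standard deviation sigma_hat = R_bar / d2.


R_bar = (1.192 + 4.461 + 4.482) / 3
R_bar = 10.135 / 3 = 3.3783333
sigma_hat = R_bar / d2 = 3.3783333 / 2.059 = 1.6408

1.6408


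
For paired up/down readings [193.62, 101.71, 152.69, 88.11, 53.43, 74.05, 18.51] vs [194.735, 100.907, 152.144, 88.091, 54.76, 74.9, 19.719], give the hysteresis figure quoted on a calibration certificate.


|193.62 - 194.735| = 1.1150
|101.71 - 100.907| = 0.8030
|152.69 - 152.144| = 0.5460
|88.11 - 88.091| = 0.0190
|53.43 - 54.76| = 1.3300
|74.05 - 74.9| = 0.8500
|18.51 - 19.719| = 1.2090
hysteresis = max(diffs) = 1.3300

1.3300


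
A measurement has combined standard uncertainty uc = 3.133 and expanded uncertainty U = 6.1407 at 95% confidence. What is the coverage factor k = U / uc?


k = U / uc
k = 6.1407 / 3.133
k = 1.96

1.96


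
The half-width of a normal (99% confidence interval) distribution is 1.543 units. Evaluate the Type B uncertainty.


u_B = half_width / 2.576
u_B = 1.543 / 2.576
u_B = 0.5990

0.5990


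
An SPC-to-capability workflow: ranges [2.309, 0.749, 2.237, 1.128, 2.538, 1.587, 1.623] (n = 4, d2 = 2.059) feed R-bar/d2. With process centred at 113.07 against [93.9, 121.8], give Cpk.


R_bar = (2.309 + 0.749 + 2.237 + 1.128 + 2.538 + 1.587 + 1.623) / 7 = 1.7387143
sigma = R_bar / d2 = 1.7387143 / 2.059 = 0.84444599
Cp = (USL - LSL)/(6*sigma) = (121.8 - 93.9)/(6*0.84444599) = 5.5066
Cpu = (121.8 - 113.07)/(3*0.84444599) = 3.4460
Cpl = (113.07 - 93.9)/(3*0.84444599) = 7.5671
Cpk = min(Cpu, Cpl) = 3.4460

3.4460


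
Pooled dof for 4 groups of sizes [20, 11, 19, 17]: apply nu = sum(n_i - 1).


nu = sum_i (n_i - 1)
nu = ((20 - 1) + (11 - 1) + (19 - 1) + (17 - 1))
nu = 19 + 10 + 18 + 16
nu = 63

63


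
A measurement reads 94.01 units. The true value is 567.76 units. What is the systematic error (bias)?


Systematic error = measured - true
= 94.01 - 567.76
= -473.7500

-473.7500


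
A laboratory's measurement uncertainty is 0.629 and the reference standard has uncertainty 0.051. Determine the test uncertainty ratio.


TUR = u_lab / u_ref
= 0.629 / 0.051
= 12.3333

12.3333


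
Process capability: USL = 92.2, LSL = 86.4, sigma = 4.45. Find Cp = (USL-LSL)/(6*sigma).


Cp = (USL - LSL) / (6 * sigma)
= (92.2 - 86.4) / (6 * 4.45)
= 5.8000 / 26.7000
= 0.2172

0.2172


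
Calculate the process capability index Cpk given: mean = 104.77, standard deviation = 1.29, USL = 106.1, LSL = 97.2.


Cpu = (USL - mean) / (3*sigma) = (106.1 - 104.77) / (3*1.29) = 0.3437
Cpl = (mean - LSL) / (3*sigma) = (104.77 - 97.2) / (3*1.29) = 1.9561
Cpk = min(Cpu, Cpl) = 0.3437

0.3437


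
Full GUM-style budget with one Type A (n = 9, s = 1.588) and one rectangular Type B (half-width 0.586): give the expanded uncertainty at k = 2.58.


u_A = s / sqrt(n) = 1.588 / sqrt(9) = 0.52933333
u_B = half_width / sqrt(3) = 0.586 / sqrt(3) = 0.33832726
uc = sqrt(u_A^2 + u_B^2) = sqrt(0.52933333^2 + 0.33832726^2) = 0.628219
U = k * uc = 2.58 * 0.628219
U = 1.6208

1.6208


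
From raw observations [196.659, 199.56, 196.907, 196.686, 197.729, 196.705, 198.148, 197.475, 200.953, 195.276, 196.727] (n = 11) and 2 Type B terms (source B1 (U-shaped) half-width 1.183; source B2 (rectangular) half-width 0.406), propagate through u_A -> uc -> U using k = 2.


mean = (196.659 + 199.56 + 196.907 + 196.686 + 197.729 + 196.705 + 198.148 + 197.475 + 200.953 + 195.276 + 196.727) / 11 = 197.5295455
s = sqrt(sum((x - mean)^2)/(n-1)) = 1.5661236
u_A = s / sqrt(n) = 1.5661236 / sqrt(11) = 0.47220403
u_B1 = 1.183 / sqrt(2) = 0.83650732
u_B2 = 0.406 / sqrt(3) = 0.23440421
uc = sqrt(0.47220403^2 + 0.83650732^2 + 0.23440421^2) = 0.98877018
U = k * uc = 2 * 0.98877018
U = 1.9775

1.9775


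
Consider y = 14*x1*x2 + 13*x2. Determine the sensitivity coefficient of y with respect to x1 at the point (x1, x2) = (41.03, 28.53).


y = 14*x1*x2 + 13*x2
dy/dx1 = 14*x2
Evaluate at x2 = 28.53: c1 = 14 * 28.53
c1 = 399.4200

399.4200
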